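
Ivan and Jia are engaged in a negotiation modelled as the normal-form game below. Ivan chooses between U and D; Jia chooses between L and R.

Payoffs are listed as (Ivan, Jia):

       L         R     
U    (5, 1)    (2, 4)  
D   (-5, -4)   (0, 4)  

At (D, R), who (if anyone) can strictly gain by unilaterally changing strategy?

Ivan

Ivan at (D, R) earns 0; deviating to U yields 2 — a strict improvement.
Jia earns 4; deviating to L yields -4 — not better.
Only Ivan has a strictly profitable deviation.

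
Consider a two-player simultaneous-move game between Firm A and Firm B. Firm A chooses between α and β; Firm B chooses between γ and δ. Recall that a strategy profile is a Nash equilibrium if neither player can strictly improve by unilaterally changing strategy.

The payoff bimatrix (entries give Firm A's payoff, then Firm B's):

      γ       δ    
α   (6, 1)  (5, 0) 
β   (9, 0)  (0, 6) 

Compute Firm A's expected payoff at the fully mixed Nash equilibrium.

45/8

First find q, the probability Firm B plays γ, from Firm A's indifference between α and β: 6q + 5(1−q) = 9q, giving q = 5/8.
Since Firm A is indifferent in equilibrium, Firm A's expected payoff equals the payoff from either row against (5/8, 3/8). Using α: 6(5/8) + 5(3/8) = 45/8.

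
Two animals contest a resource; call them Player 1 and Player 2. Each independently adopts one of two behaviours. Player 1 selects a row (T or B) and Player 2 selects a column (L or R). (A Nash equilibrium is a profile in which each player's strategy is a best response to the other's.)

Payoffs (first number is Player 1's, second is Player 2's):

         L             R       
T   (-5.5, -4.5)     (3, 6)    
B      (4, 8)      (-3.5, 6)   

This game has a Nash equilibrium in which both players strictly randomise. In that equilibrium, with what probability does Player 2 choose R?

19/32

Let c be the probability that Player 2 plays L. In a completely mixed equilibrium, Player 1 must be indifferent between T and B.
Player 1's expected payoff from T is −5.5c + 3(1−c); from B it is 4c − 3.5(1−c).
Setting these equal: −8.5c + 3 = 7.5c − 3.5, so c = 13/32.
Therefore Player 2 plays R with probability 1 − 13/32 = 19/32.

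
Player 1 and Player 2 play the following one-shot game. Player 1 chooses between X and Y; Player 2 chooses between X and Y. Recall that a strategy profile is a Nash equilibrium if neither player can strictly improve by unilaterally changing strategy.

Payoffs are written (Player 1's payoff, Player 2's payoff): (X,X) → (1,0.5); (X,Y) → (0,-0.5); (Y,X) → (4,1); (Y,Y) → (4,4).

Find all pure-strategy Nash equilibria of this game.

(Y, Y)

(X, X): Player 1 prefers Y (4 > 1) — not an equilibrium.
(X, Y): Player 1 prefers Y (4 > 0); Player 2 prefers X (0.5 > -0.5) — not an equilibrium.
(Y, X): Player 2 prefers Y (4 > 1) — not an equilibrium.
(Y, Y): Player 1 gets 4 ≥ 0 from X, and Player 2 gets 4 ≥ 1 from X — Nash equilibrium.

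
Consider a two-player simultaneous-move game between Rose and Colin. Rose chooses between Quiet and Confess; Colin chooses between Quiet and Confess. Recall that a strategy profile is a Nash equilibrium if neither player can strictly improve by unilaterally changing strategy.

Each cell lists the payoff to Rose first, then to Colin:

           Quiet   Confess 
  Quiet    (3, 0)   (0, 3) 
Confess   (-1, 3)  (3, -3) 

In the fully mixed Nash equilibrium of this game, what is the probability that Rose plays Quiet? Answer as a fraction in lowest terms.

2/3

Let x be the probability that Rose plays Quiet. In a completely mixed equilibrium, Colin must be indifferent between Quiet and Confess.
Colin's expected payoff from Quiet is 3(1−x); from Confess it is 3x − 3(1−x).
Setting these equal: −3x + 3 = 6x − 3, so x = 2/3.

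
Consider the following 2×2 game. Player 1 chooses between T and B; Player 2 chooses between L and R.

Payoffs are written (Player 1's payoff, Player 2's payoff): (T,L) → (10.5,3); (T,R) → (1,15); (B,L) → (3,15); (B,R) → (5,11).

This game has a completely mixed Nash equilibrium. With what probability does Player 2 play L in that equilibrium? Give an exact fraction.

8/23

Let y be the probability that Player 2 plays L. In a completely mixed equilibrium, Player 1 must be indifferent between T and B.
Player 1's expected payoff from T is 10.5y + (1−y); from B it is 3y + 5(1−y).
Setting these equal: 9.5y + 1 = −2y + 5, so y = 8/23.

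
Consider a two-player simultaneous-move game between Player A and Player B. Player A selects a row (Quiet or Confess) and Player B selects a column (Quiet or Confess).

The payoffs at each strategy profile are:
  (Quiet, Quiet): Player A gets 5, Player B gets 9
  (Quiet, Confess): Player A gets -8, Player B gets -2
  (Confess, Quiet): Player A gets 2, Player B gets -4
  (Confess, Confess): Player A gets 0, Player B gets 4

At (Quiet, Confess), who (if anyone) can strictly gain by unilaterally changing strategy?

Player A at (Quiet, Confess) earns -8; deviating to Confess yields 0 — a strict improvement.
Player B earns -2; deviating to Quiet yields 9 — a strict improvement.
Both Player A and Player B have strictly profitable deviations.

Both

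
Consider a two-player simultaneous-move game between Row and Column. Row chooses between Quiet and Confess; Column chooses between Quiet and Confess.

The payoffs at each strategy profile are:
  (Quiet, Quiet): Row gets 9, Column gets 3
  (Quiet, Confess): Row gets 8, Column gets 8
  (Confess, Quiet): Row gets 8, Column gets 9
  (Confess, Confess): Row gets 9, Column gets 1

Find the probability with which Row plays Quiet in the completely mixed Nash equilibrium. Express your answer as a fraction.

8/13

Let p be the probability that Row plays Quiet. In a completely mixed equilibrium, Column must be indifferent between Quiet and Confess.
Column's expected payoff from Quiet is 3p + 9(1−p); from Confess it is 8p + (1−p).
Setting these equal: −6p + 9 = 7p + 1, so p = 8/13.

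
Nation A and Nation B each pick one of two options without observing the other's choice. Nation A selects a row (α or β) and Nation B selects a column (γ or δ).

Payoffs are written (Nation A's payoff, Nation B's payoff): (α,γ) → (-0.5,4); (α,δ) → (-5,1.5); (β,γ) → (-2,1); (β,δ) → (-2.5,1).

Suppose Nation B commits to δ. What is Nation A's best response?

Against δ, Nation A earns -5 from α and -2.5 from β.
So β is the best response.

β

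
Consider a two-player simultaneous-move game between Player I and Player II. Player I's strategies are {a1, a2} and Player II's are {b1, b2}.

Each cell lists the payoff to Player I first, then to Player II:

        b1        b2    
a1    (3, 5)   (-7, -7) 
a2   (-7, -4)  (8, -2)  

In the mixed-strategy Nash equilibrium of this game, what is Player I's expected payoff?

-1

First find q, the probability Player II plays b1, from Player I's indifference between a1 and a2: 3q − 7(1−q) = −7q + 8(1−q), giving q = 3/5.
Since Player I is indifferent in equilibrium, Player I's expected payoff equals the payoff from either row against (3/5, 2/5). Using a1: 3(3/5) − 7(2/5) = -1.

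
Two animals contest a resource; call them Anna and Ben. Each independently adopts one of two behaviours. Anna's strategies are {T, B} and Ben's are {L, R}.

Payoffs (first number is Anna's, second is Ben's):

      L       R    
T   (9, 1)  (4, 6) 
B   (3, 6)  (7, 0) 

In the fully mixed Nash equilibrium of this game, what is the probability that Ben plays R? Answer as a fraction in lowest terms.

Let q be the probability that Ben plays L. In a completely mixed equilibrium, Anna must be indifferent between T and B.
Anna's expected payoff from T is 9q + 4(1−q); from B it is 3q + 7(1−q).
Setting these equal: 5q + 4 = −4q + 7, so q = 1/3.
Therefore Ben plays R with probability 1 − 1/3 = 2/3.

2/3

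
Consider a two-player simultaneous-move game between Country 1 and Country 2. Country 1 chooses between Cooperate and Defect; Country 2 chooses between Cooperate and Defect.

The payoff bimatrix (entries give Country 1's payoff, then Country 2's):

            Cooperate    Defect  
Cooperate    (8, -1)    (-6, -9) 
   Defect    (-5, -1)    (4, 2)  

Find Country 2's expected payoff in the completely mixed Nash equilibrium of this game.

First find x, the probability Country 1 plays Cooperate, from Country 2's indifference between Cooperate and Defect: −x − (1−x) = −9x + 2(1−x), giving x = 3/11.
Since Country 2 is indifferent in equilibrium, Country 2's expected payoff equals the payoff from either column against (3/11, 8/11). Using Cooperate: −(3/11) − (8/11) = -1.

-1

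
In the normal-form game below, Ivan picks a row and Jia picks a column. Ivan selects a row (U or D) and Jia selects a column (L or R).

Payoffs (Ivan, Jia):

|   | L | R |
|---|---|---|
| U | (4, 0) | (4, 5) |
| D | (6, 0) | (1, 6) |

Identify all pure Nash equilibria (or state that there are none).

(U, R)

(U, L): Ivan prefers D (6 > 4); Jia prefers R (5 > 0) — not an equilibrium.
(U, R): Ivan gets 4 ≥ 1 from D, and Jia gets 5 ≥ 0 from L — Nash equilibrium.
(D, L): Jia prefers R (6 > 0) — not an equilibrium.
(D, R): Ivan prefers U (4 > 1) — not an equilibrium.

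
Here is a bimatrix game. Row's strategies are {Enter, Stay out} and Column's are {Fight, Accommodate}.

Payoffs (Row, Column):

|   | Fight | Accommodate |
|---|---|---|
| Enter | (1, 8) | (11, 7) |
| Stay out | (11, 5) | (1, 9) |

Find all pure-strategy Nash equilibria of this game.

(Enter, Fight): Row prefers Stay out (11 > 1) — not an equilibrium.
(Enter, Accommodate): Column prefers Fight (8 > 7) — not an equilibrium.
(Stay out, Fight): Column prefers Accommodate (9 > 5) — not an equilibrium.
(Stay out, Accommodate): Row prefers Enter (11 > 1) — not an equilibrium.

none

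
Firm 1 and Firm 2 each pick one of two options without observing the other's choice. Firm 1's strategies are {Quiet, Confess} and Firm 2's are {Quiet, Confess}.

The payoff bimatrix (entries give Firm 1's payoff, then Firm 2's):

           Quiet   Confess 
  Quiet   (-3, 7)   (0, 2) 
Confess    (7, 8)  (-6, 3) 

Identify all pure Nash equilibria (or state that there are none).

(Quiet, Quiet): Firm 1 prefers Confess (7 > -3) — not an equilibrium.
(Quiet, Confess): Firm 2 prefers Quiet (7 > 2) — not an equilibrium.
(Confess, Quiet): Firm 1 gets 7 ≥ -3 from Quiet, and Firm 2 gets 8 ≥ 3 from Confess — Nash equilibrium.
(Confess, Confess): Firm 1 prefers Quiet (0 > -6); Firm 2 prefers Quiet (8 > 3) — not an equilibrium.

(Confess, Quiet)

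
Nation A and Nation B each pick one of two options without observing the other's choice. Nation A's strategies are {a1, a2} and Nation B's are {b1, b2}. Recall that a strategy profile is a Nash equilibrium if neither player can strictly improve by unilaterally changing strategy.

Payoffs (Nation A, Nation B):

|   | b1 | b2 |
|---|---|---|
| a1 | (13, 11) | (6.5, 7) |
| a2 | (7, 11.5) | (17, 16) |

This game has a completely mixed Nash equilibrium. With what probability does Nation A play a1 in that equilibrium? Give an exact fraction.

Let p be the probability that Nation A plays a1. In a completely mixed equilibrium, Nation B must be indifferent between b1 and b2.
Nation B's expected payoff from b1 is 11p + 11.5(1−p); from b2 it is 7p + 16(1−p).
Setting these equal: −0.5p + 11.5 = −9p + 16, so p = 9/17.

9/17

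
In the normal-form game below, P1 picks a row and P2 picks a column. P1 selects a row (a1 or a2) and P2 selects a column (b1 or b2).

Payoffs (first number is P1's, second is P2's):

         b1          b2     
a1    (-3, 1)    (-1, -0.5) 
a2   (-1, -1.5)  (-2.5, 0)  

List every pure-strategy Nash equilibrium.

(a1, b1): P1 prefers a2 (-1 > -3) — not an equilibrium.
(a1, b2): P2 prefers b1 (1 > -0.5) — not an equilibrium.
(a2, b1): P2 prefers b2 (0 > -1.5) — not an equilibrium.
(a2, b2): P1 prefers a1 (-1 > -2.5) — not an equilibrium.

none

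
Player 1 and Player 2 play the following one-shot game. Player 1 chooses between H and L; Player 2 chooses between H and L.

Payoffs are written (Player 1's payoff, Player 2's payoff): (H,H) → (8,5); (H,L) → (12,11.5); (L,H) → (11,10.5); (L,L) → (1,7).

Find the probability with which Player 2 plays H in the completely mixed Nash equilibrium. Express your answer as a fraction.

Let c be the probability that Player 2 plays H. In a completely mixed equilibrium, Player 1 must be indifferent between H and L.
Player 1's expected payoff from H is 8c + 12(1−c); from L it is 11c + (1−c).
Setting these equal: −4c + 12 = 10c + 1, so c = 11/14.

11/14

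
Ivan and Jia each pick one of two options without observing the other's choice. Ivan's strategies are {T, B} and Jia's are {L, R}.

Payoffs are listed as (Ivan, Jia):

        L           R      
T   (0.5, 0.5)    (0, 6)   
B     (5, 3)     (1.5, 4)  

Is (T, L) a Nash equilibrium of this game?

At (T, L), Ivan earns 0.5; switching to B would give 5, so Ivan would deviate.
Jia earns 0.5; switching to R would give 6, so Jia would deviate.
Since at least one player can profitably deviate, this is not a Nash equilibrium.

No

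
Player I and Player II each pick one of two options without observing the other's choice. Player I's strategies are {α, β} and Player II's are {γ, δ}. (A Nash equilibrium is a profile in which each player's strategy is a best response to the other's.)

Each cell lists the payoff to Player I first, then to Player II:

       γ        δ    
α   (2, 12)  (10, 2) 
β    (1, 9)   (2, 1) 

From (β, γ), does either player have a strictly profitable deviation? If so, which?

Player I at (β, γ) earns 1; deviating to α yields 2 — a strict improvement.
Player II earns 9; deviating to δ yields 1 — not better.
Only Player I has a strictly profitable deviation.

Player I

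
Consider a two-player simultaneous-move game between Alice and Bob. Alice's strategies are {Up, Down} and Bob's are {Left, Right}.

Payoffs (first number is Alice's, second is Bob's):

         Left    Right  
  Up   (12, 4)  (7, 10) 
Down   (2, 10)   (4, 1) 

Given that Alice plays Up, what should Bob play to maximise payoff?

Right

Against Up, Bob earns 4 from Left and 10 from Right.
So Right is the best response.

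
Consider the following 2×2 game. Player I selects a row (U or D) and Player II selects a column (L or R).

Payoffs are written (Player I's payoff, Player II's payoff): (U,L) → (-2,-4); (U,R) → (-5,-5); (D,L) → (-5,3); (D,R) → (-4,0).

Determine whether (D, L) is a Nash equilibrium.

No

At (D, L), Player I earns -5; switching to U would give -2, so Player I would deviate.
Player II earns 3; switching to R would give 0, so Player II has no profitable deviation.
Since at least one player can profitably deviate, this is not a Nash equilibrium.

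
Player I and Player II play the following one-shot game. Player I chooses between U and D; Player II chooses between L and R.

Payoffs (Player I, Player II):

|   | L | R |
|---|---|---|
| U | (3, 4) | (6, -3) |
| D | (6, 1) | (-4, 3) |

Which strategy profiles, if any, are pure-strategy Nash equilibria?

(U, L): Player I prefers D (6 > 3) — not an equilibrium.
(U, R): Player II prefers L (4 > -3) — not an equilibrium.
(D, L): Player II prefers R (3 > 1) — not an equilibrium.
(D, R): Player I prefers U (6 > -4) — not an equilibrium.

none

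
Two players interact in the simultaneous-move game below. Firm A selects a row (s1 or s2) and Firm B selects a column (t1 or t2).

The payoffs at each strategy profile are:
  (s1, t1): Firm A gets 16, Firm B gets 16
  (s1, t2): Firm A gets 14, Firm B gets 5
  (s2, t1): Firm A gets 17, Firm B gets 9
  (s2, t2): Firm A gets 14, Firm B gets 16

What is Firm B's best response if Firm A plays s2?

Against s2, Firm B earns 9 from t1 and 16 from t2.
So t2 is the best response.

t2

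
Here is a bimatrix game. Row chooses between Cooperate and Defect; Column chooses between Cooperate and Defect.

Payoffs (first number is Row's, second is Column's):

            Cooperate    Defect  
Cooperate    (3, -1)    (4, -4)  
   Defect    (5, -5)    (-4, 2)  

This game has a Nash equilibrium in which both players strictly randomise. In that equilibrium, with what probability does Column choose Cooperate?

Let c be the probability that Column plays Cooperate. In a completely mixed equilibrium, Row must be indifferent between Cooperate and Defect.
Row's expected payoff from Cooperate is 3c + 4(1−c); from Defect it is 5c − 4(1−c).
Setting these equal: −c + 4 = 9c − 4, so c = 4/5.

4/5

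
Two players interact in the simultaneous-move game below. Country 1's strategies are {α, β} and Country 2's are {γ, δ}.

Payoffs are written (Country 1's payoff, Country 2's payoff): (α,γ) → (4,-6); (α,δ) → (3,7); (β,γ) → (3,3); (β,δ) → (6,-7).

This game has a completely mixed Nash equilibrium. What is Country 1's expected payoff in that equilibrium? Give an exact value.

15/4

First find y, the probability Country 2 plays γ, from Country 1's indifference between α and β: 4y + 3(1−y) = 3y + 6(1−y), giving y = 3/4.
Since Country 1 is indifferent in equilibrium, Country 1's expected payoff equals the payoff from either row against (3/4, 1/4). Using α: 4(3/4) + 3(1/4) = 15/4.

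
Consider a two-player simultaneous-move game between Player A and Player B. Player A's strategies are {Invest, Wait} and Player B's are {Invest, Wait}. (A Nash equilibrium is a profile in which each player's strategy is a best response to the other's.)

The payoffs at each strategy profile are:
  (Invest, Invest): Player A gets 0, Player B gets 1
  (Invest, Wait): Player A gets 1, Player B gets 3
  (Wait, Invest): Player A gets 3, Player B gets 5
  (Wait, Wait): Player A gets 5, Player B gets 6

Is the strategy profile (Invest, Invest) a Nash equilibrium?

No

At (Invest, Invest), Player A earns 0; switching to Wait would give 3, so Player A would deviate.
Player B earns 1; switching to Wait would give 3, so Player B would deviate.
Since at least one player can profitably deviate, this is not a Nash equilibrium.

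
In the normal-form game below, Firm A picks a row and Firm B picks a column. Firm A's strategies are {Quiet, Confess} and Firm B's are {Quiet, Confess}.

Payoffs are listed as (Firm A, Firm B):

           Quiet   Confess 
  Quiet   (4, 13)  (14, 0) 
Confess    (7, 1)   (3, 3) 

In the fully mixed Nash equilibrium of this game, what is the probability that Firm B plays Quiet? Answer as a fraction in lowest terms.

Let q be the probability that Firm B plays Quiet. In a completely mixed equilibrium, Firm A must be indifferent between Quiet and Confess.
Firm A's expected payoff from Quiet is 4q + 14(1−q); from Confess it is 7q + 3(1−q).
Setting these equal: −10q + 14 = 4q + 3, so q = 11/14.

11/14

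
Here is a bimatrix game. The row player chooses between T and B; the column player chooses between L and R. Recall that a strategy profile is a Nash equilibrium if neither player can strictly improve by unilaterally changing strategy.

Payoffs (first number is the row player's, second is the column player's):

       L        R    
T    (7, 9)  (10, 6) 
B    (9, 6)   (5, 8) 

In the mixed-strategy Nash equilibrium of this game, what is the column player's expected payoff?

36/5

First find x, the probability the row player plays T, from the column player's indifference between L and R: 9x + 6(1−x) = 6x + 8(1−x), giving x = 2/5.
Since the column player is indifferent in equilibrium, the column player's expected payoff equals the payoff from either column against (2/5, 3/5). Using L: 9(2/5) + 6(3/5) = 36/5.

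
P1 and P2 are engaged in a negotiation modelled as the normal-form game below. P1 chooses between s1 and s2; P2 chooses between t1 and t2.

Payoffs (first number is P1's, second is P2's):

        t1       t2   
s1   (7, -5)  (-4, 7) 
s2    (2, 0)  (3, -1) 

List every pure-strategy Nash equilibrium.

none

(s1, t1): P2 prefers t2 (7 > -5) — not an equilibrium.
(s1, t2): P1 prefers s2 (3 > -4) — not an equilibrium.
(s2, t1): P1 prefers s1 (7 > 2) — not an equilibrium.
(s2, t2): P2 prefers t1 (0 > -1) — not an equilibrium.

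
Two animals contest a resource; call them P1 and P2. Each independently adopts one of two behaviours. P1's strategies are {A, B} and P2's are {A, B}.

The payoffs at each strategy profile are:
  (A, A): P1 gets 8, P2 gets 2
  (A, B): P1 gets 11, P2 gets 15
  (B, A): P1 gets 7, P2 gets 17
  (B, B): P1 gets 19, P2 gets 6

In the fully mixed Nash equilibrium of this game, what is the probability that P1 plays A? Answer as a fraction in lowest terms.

Let r be the probability that P1 plays A. In a completely mixed equilibrium, P2 must be indifferent between A and B.
P2's expected payoff from A is 2r + 17(1−r); from B it is 15r + 6(1−r).
Setting these equal: −15r + 17 = 9r + 6, so r = 11/24.

11/24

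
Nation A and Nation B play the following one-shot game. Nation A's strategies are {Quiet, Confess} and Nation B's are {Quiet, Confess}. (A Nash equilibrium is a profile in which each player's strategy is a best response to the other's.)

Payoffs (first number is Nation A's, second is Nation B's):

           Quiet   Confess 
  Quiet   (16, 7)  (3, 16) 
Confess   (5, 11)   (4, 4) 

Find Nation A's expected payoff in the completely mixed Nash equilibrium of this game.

49/12

First find q, the probability Nation B plays Quiet, from Nation A's indifference between Quiet and Confess: 16q + 3(1−q) = 5q + 4(1−q), giving q = 1/12.
Since Nation A is indifferent in equilibrium, Nation A's expected payoff equals the payoff from either row against (1/12, 11/12). Using Quiet: 16(1/12) + 3(11/12) = 49/12.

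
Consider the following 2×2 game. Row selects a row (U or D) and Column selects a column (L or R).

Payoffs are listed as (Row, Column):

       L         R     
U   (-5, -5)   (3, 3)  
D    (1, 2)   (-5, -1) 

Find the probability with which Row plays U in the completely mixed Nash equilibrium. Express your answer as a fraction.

Let x be the probability that Row plays U. In a completely mixed equilibrium, Column must be indifferent between L and R.
Column's expected payoff from L is −5x + 2(1−x); from R it is 3x − (1−x).
Setting these equal: −7x + 2 = 4x − 1, so x = 3/11.

3/11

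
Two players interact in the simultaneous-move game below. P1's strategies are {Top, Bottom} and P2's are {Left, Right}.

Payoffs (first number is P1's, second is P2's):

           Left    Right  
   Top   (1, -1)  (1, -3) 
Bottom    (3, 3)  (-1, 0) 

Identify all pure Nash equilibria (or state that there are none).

(Top, Left): P1 prefers Bottom (3 > 1) — not an equilibrium.
(Top, Right): P2 prefers Left (-1 > -3) — not an equilibrium.
(Bottom, Left): P1 gets 3 ≥ 1 from Top, and P2 gets 3 ≥ 0 from Right — Nash equilibrium.
(Bottom, Right): P1 prefers Top (1 > -1); P2 prefers Left (3 > 0) — not an equilibrium.

(Bottom, Left)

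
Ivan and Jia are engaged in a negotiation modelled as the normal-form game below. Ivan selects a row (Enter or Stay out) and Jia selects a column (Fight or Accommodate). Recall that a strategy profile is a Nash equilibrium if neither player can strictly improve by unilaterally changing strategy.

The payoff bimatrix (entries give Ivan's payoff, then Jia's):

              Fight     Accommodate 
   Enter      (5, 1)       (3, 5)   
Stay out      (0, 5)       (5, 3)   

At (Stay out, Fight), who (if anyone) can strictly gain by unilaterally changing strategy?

Ivan

Ivan at (Stay out, Fight) earns 0; deviating to Enter yields 5 — a strict improvement.
Jia earns 5; deviating to Accommodate yields 3 — not better.
Only Ivan has a strictly profitable deviation.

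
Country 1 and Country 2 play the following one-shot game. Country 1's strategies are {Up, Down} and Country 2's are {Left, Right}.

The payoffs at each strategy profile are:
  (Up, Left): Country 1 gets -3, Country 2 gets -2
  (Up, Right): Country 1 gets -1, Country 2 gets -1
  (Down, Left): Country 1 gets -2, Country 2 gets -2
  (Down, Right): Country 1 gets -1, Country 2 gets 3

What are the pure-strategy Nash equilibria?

(Up, Left): Country 1 prefers Down (-2 > -3); Country 2 prefers Right (-1 > -2) — not an equilibrium.
(Up, Right): Country 1 gets -1 ≥ -1 from Down, and Country 2 gets -1 ≥ -2 from Left — Nash equilibrium.
(Down, Left): Country 2 prefers Right (3 > -2) — not an equilibrium.
(Down, Right): Country 1 gets -1 ≥ -1 from Up, and Country 2 gets 3 ≥ -2 from Left — Nash equilibrium.

(Up, Right) and (Down, Right)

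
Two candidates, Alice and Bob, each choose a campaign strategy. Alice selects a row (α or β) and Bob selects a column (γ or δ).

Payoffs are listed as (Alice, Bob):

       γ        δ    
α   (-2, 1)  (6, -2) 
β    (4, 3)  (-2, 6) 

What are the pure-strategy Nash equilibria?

(α, γ): Alice prefers β (4 > -2) — not an equilibrium.
(α, δ): Bob prefers γ (1 > -2) — not an equilibrium.
(β, γ): Bob prefers δ (6 > 3) — not an equilibrium.
(β, δ): Alice prefers α (6 > -2) — not an equilibrium.

none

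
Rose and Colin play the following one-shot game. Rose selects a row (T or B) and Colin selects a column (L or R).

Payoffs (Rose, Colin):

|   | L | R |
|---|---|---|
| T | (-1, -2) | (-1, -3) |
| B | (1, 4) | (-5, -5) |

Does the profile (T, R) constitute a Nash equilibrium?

No

At (T, R), Rose earns -1; switching to B would give -5, so Rose has no profitable deviation.
Colin earns -3; switching to L would give -2, so Colin would deviate.
Since at least one player can profitably deviate, this is not a Nash equilibrium.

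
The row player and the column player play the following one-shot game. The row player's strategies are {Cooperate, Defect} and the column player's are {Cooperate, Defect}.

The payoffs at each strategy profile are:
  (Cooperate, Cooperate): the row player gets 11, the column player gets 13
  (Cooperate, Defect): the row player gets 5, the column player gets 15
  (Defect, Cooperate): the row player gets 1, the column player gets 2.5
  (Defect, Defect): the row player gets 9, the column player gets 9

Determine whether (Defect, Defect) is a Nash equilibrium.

At (Defect, Defect), the row player earns 9; switching to Cooperate would give 5, so the row player has no profitable deviation.
The column player earns 9; switching to Cooperate would give 2.5, so the column player has no profitable deviation.
Neither player can gain by a unilateral deviation, so this profile is a Nash equilibrium.

Yes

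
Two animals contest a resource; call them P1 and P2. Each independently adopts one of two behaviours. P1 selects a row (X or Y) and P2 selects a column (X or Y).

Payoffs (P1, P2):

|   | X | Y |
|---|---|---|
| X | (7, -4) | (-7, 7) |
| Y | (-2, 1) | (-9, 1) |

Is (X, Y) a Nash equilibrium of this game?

Yes

At (X, Y), P1 earns -7; switching to Y would give -9, so P1 has no profitable deviation.
P2 earns 7; switching to X would give -4, so P2 has no profitable deviation.
Neither player can gain by a unilateral deviation, so this profile is a Nash equilibrium.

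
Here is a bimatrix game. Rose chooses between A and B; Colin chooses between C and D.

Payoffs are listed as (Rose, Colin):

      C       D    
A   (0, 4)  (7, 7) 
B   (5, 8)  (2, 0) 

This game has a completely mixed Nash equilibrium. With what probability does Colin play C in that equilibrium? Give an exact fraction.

1/2

Let y be the probability that Colin plays C. In a completely mixed equilibrium, Rose must be indifferent between A and B.
Rose's expected payoff from A is 7(1−y); from B it is 5y + 2(1−y).
Setting these equal: −7y + 7 = 3y + 2, so y = 1/2.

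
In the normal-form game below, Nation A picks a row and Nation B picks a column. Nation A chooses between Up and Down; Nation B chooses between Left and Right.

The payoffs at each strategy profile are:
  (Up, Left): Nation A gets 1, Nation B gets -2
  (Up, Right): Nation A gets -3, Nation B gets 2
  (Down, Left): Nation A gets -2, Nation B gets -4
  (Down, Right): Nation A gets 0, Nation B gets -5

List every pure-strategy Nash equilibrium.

none

(Up, Left): Nation B prefers Right (2 > -2) — not an equilibrium.
(Up, Right): Nation A prefers Down (0 > -3) — not an equilibrium.
(Down, Left): Nation A prefers Up (1 > -2) — not an equilibrium.
(Down, Right): Nation B prefers Left (-4 > -5) — not an equilibrium.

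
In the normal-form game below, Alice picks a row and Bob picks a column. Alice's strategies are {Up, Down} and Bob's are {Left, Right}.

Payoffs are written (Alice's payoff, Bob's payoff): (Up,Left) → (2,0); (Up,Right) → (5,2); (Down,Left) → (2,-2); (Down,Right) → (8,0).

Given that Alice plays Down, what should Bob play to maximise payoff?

Against Down, Bob earns -2 from Left and 0 from Right.
So Right is the best response.

Right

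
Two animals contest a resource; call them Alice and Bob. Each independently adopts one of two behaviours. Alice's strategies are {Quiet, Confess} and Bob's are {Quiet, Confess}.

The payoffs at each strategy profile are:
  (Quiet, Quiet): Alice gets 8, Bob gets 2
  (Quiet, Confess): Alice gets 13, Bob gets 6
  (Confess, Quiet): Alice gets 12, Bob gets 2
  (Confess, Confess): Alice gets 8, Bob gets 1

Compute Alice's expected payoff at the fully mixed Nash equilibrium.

First find q, the probability Bob plays Quiet, from Alice's indifference between Quiet and Confess: 8q + 13(1−q) = 12q + 8(1−q), giving q = 5/9.
Since Alice is indifferent in equilibrium, Alice's expected payoff equals the payoff from either row against (5/9, 4/9). Using Quiet: 8(5/9) + 13(4/9) = 92/9.

92/9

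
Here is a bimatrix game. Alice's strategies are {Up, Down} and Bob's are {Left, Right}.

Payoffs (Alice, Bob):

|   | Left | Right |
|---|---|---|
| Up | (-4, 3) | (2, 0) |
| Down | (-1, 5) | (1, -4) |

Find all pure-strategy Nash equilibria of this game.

(Up, Left): Alice prefers Down (-1 > -4) — not an equilibrium.
(Up, Right): Bob prefers Left (3 > 0) — not an equilibrium.
(Down, Left): Alice gets -1 ≥ -4 from Up, and Bob gets 5 ≥ -4 from Right — Nash equilibrium.
(Down, Right): Alice prefers Up (2 > 1); Bob prefers Left (5 > -4) — not an equilibrium.

(Down, Left)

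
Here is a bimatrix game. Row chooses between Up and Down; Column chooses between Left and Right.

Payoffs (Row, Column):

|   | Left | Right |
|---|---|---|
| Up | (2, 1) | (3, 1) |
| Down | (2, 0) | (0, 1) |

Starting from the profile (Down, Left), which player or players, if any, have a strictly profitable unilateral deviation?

Column

Row at (Down, Left) earns 2; deviating to Up yields 2 — not better.
Column earns 0; deviating to Right yields 1 — a strict improvement.
Only Column has a strictly profitable deviation.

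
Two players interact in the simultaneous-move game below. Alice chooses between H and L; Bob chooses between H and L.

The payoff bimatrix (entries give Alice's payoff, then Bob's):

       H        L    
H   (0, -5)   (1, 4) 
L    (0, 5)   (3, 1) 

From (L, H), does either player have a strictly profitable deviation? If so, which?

Alice at (L, H) earns 0; deviating to H yields 0 — not better.
Bob earns 5; deviating to L yields 1 — not better.
Neither player can strictly improve; the profile is a Nash equilibrium.

Neither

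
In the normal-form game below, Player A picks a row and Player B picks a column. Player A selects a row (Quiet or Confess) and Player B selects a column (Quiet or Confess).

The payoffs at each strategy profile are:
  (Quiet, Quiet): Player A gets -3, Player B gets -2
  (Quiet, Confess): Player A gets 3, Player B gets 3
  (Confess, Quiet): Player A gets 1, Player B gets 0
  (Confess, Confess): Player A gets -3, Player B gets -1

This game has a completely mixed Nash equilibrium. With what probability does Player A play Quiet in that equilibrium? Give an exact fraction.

Let p be the probability that Player A plays Quiet. In a completely mixed equilibrium, Player B must be indifferent between Quiet and Confess.
Player B's expected payoff from Quiet is −2p; from Confess it is 3p − (1−p).
Setting these equal: −2p = 4p − 1, so p = 1/6.

1/6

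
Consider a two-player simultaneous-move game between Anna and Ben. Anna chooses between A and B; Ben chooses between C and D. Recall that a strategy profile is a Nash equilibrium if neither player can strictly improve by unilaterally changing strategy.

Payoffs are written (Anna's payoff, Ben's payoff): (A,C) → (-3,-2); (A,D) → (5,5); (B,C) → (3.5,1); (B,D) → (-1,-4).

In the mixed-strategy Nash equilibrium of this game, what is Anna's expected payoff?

29/25

First find y, the probability Ben plays C, from Anna's indifference between A and B: −3y + 5(1−y) = 3.5y − (1−y), giving y = 12/25.
Since Anna is indifferent in equilibrium, Anna's expected payoff equals the payoff from either row against (12/25, 13/25). Using A: −3(12/25) + 5(13/25) = 29/25.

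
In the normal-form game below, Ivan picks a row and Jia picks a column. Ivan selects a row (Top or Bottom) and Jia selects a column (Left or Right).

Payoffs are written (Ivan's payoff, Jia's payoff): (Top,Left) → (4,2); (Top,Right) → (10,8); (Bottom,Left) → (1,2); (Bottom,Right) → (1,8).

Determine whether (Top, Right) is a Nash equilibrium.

Yes

At (Top, Right), Ivan earns 10; switching to Bottom would give 1, so Ivan has no profitable deviation.
Jia earns 8; switching to Left would give 2, so Jia has no profitable deviation.
Neither player can gain by a unilateral deviation, so this profile is a Nash equilibrium.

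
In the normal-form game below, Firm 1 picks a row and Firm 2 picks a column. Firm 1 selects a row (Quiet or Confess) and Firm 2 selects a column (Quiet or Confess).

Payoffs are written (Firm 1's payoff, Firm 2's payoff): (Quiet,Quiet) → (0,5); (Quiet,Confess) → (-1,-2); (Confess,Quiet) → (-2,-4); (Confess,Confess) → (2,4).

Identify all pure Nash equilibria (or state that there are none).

(Quiet, Quiet): Firm 1 gets 0 ≥ -2 from Confess, and Firm 2 gets 5 ≥ -2 from Confess — Nash equilibrium.
(Quiet, Confess): Firm 1 prefers Confess (2 > -1); Firm 2 prefers Quiet (5 > -2) — not an equilibrium.
(Confess, Quiet): Firm 1 prefers Quiet (0 > -2); Firm 2 prefers Confess (4 > -4) — not an equilibrium.
(Confess, Confess): Firm 1 gets 2 ≥ -1 from Quiet, and Firm 2 gets 4 ≥ -4 from Quiet — Nash equilibrium.

(Quiet, Quiet) and (Confess, Confess)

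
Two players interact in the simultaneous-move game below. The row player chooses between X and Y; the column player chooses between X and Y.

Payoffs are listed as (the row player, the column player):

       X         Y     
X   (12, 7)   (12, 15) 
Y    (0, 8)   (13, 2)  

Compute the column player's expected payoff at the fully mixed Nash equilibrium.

First find x, the probability the row player plays X, from the column player's indifference between X and Y: 7x + 8(1−x) = 15x + 2(1−x), giving x = 3/7.
Since the column player is indifferent in equilibrium, the column player's expected payoff equals the payoff from either column against (3/7, 4/7). Using X: 7(3/7) + 8(4/7) = 53/7.

53/7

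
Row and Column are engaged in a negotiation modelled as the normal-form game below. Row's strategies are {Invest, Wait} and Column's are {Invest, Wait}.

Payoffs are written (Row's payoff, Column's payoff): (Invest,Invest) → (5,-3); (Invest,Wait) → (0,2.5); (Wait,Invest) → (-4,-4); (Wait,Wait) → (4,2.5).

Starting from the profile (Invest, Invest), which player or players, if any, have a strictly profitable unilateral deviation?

Row at (Invest, Invest) earns 5; deviating to Wait yields -4 — not better.
Column earns -3; deviating to Wait yields 2.5 — a strict improvement.
Only Column has a strictly profitable deviation.

Column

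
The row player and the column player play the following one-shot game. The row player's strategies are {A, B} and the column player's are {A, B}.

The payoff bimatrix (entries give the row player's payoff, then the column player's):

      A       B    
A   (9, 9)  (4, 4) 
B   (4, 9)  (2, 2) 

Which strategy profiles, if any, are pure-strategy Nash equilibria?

(A, A): the row player gets 9 ≥ 4 from B, and the column player gets 9 ≥ 4 from B — Nash equilibrium.
(A, B): the column player prefers A (9 > 4) — not an equilibrium.
(B, A): the row player prefers A (9 > 4) — not an equilibrium.
(B, B): the row player prefers A (4 > 2); the column player prefers A (9 > 2) — not an equilibrium.

(A, A)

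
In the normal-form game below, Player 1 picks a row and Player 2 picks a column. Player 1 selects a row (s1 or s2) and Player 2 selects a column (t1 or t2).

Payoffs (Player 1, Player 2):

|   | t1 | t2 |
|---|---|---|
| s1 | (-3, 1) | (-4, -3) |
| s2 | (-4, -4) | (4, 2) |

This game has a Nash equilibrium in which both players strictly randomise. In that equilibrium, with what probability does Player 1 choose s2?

2/5

Let r be the probability that Player 1 plays s1. In a completely mixed equilibrium, Player 2 must be indifferent between t1 and t2.
Player 2's expected payoff from t1 is r − 4(1−r); from t2 it is −3r + 2(1−r).
Setting these equal: 5r − 4 = −5r + 2, so r = 3/5.
Therefore Player 1 plays s2 with probability 1 − 3/5 = 2/5.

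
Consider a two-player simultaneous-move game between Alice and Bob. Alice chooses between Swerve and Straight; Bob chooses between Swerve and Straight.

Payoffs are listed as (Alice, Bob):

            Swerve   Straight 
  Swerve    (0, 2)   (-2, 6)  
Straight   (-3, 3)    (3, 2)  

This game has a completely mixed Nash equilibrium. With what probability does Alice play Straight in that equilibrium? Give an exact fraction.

4/5

Let x be the probability that Alice plays Swerve. In a completely mixed equilibrium, Bob must be indifferent between Swerve and Straight.
Bob's expected payoff from Swerve is 2x + 3(1−x); from Straight it is 6x + 2(1−x).
Setting these equal: −x + 3 = 4x + 2, so x = 1/5.
Therefore Alice plays Straight with probability 1 − 1/5 = 4/5.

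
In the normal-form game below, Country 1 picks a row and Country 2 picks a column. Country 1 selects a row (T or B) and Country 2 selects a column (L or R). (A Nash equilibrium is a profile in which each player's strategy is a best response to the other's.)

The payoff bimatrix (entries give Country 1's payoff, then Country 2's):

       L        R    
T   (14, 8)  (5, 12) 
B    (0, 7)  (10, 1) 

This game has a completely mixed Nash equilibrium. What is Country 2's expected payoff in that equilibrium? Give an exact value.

38/5

First find p, the probability Country 1 plays T, from Country 2's indifference between L and R: 8p + 7(1−p) = 12p + (1−p), giving p = 3/5.
Since Country 2 is indifferent in equilibrium, Country 2's expected payoff equals the payoff from either column against (3/5, 2/5). Using L: 8(3/5) + 7(2/5) = 38/5.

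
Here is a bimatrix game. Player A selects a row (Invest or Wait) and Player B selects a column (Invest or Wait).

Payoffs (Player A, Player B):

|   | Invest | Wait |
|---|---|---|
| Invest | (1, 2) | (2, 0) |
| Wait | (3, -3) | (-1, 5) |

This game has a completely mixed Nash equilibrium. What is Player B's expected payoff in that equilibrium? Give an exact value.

First find x, the probability Player A plays Invest, from Player B's indifference between Invest and Wait: 2x − 3(1−x) = 5(1−x), giving x = 4/5.
Since Player B is indifferent in equilibrium, Player B's expected payoff equals the payoff from either column against (4/5, 1/5). Using Invest: 2(4/5) − 3(1/5) = 1.

1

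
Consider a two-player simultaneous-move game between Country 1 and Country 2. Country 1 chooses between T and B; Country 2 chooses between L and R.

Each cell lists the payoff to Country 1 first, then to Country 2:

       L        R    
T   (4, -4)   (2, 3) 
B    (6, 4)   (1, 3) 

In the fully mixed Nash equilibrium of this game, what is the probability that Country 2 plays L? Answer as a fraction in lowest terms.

Let y be the probability that Country 2 plays L. In a completely mixed equilibrium, Country 1 must be indifferent between T and B.
Country 1's expected payoff from T is 4y + 2(1−y); from B it is 6y + (1−y).
Setting these equal: 2y + 2 = 5y + 1, so y = 1/3.

1/3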